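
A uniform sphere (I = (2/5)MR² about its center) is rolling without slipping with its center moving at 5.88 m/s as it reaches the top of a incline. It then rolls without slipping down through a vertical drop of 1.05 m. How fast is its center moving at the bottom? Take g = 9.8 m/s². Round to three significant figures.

With I = (2/5)MR², the ratio k = I/(MR²) is 0.4.
Rolling without slipping gives ω = v/R, so the total kinetic energy is ½Mv² + ½Iω² = ½(1+k)Mv² = (7/10)Mv².
Energy conservation: (7/10)Mv₀² + Mgh = (7/10)Mv², so v² = v₀² + 2gh/(1+k).
v = √(5.88² + 2×9.8×1.05/1.4) = √49.27 ≈ 7.02 m/s.

v ≈ 7.02 m/s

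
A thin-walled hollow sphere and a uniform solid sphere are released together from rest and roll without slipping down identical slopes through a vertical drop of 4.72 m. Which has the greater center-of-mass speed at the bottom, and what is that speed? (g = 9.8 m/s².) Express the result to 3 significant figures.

the uniform solid sphere, at v ≈ 8.13 m/s

For rolling without slipping, Mgh = ½(1+k)Mv² where k = I/(MR²), so v = √(2gh/(1+k)).
Thin-walled hollow sphere: k = 2/3, giving v = √(2×9.8×4.72/1.667) = 7.45 m/s.
Uniform solid sphere: k = 0.4, giving v = √(2×9.8×4.72/1.4) = 8.129 m/s.
The smaller k wins: the uniform solid sphere, at ≈ 8.13 m/s.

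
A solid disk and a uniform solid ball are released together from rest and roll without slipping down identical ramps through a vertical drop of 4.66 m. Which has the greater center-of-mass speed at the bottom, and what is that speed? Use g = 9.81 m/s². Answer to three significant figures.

For rolling without slipping, Mgh = ½(1+k)Mv² where k = I/(MR²), so v = √(2gh/(1+k)).
Solid disk: k = 0.5, giving v = √(2×9.81×4.66/1.5) = 7.807 m/s.
Uniform solid ball: k = 0.4, giving v = √(2×9.81×4.66/1.4) = 8.081 m/s.
The smaller k wins: the uniform solid ball, at ≈ 8.08 m/s.

the uniform solid ball, at v ≈ 8.08 m/s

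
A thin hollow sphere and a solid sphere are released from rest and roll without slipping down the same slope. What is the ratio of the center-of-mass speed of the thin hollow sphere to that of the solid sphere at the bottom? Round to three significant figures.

v_ratio ≈ 0.917

Each satisfies Mgh = ½(1+k)Mv² with k = I/(MR²), so v ∝ 1/√(1+k).
For the thin hollow sphere k = 2/3; for the solid sphere k = 0.4.
v₁/v₂ = √((1+k₂)/(1+k₁)) = √(1.4/1.667) ≈ 0.917.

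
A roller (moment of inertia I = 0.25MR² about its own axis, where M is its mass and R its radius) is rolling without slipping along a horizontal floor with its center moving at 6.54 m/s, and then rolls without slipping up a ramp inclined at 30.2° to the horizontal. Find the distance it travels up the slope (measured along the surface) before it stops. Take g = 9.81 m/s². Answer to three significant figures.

With I = 0.25MR², the ratio k = I/(MR²) is 0.25.
Pure rolling means v = ωR; then KE = ½Mv² + ½I(v/R)² = ½(1+k)Mv² = (5/8)Mv².
Setting this equal to Mgh gives the vertical rise h = (1+k)v₀²/(2g) = 1.25×6.54²/(2×9.81) = 2.725 m.
Along the incline, d = h/sinθ = 2.725/sin30.2° ≈ 5.42 m.

d ≈ 5.42 m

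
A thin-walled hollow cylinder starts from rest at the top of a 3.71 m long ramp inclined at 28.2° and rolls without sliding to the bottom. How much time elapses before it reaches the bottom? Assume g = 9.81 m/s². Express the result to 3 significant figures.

t ≈ 1.79 s

With I = MR², the ratio k = I/(MR²) is 1.
Newton's second law down the slope: Mg sinθ − f = Ma. The torque equation fR = Iα (with α = a/R) gives f = kMa.
Hence a = g sinθ/(1+k) = 9.81×sin28.2°/2 = 2.318 m/s².
With constant a from rest, t = √(2L/a) = √(2·3.71/2.318) ≈ 1.79 s.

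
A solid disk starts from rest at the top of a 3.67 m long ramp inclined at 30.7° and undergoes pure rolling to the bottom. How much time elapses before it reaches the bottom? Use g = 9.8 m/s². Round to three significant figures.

Here I = (1/2)MR², so the shape factor k = I/(MR²) = 0.5.
Translational: Mg sinθ − f = Ma. Rotational about the CM: fR = Iα = kMRa, so f = kMa.
Hence a = g sinθ/(1+k) = 9.8×sin30.7°/1.5 = 3.336 m/s².
Starting from rest, L = ½at², so t = √(2L/a) = √(2×3.67/3.336) ≈ 1.48 s.

t ≈ 1.48 s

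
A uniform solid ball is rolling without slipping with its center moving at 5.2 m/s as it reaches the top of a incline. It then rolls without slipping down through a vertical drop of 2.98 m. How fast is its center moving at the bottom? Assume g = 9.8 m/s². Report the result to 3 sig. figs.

The moment of inertia is (2/5)MR², giving k ≡ I/(MR²) = 0.4.
The rolling condition ω = v/R makes the rotational term ½I(v/R)² = ½kMv², so KE_total = ½(1+k)Mv² = (7/10)Mv².
Conserving energy between top and bottom: (7/10)Mv² = (7/10)Mv₀² + Mgh, hence v² = v₀² + 2gh/(1+k).
v = √(5.2² + 2×9.8×2.98/1.4) = √68.76 ≈ 8.29 m/s.

v ≈ 8.29 m/s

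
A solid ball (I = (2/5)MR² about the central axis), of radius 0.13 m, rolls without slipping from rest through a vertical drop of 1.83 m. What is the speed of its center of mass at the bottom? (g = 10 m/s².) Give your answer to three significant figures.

Here I = (2/5)MR², so the shape factor k = I/(MR²) = 0.4.
Since it rolls without slipping, ω = v/R and KE = ½Mv² + ½Iω² = ½(1+k)Mv² = (7/10)Mv².
Energy conservation: Mgh = (7/10)Mv², so v = √(2gh/(1+k)) = √(2 × 10 × 1.83 / 1.4) ≈ 5.11 m/s.

v ≈ 5.11 m/s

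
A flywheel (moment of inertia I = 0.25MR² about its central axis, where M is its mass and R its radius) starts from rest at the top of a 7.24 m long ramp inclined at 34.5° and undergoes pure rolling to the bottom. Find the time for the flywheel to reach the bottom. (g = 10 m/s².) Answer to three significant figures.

Here I = 0.25MR², so the shape factor k = I/(MR²) = 0.25.
Along the incline Mg sinθ − f = Ma, and torque about the center fR = Iα = kMR²(a/R) gives f = kMa.
Hence a = g sinθ/(1+k) = 10×sin34.5°/1.25 = 4.531 m/s².
With constant a from rest, t = √(2L/a) = √(2·7.24/4.531) ≈ 1.79 s.

t ≈ 1.79 s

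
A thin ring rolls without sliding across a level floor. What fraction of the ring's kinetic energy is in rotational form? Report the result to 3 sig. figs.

fraction ≈ 0.500

The moment of inertia is MR², giving k ≡ I/(MR²) = 1.
Since ω = v/R, the translational part is ½Mv² and the rotational part is ½I(v/R)² = ½kMv²; the total is ½(1+k)Mv².
The rotational fraction is therefore k/(1+k) = 1/2 ≈ 0.500.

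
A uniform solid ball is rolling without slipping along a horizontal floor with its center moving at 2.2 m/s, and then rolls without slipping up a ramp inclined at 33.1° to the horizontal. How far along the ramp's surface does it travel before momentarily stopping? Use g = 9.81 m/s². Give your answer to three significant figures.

d ≈ 0.632 m

The moment of inertia is (2/5)MR², giving k ≡ I/(MR²) = 0.4.
The rolling condition ω = v/R makes the rotational term ½I(v/R)² = ½kMv², so KE_total = ½(1+k)Mv² = (7/10)Mv².
Setting this equal to Mgh gives the vertical rise h = (1+k)v₀²/(2g) = 1.4×2.2²/(2×9.81) = 0.3454 m.
The distance along the slope is d = h/sinθ = 0.3454/sin33.1° ≈ 0.632 m.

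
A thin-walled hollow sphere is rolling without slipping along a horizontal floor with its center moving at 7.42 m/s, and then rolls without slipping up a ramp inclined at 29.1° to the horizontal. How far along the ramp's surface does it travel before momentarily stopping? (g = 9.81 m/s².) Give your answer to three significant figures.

d ≈ 9.62 m

Here I = (2/3)MR², so the shape factor k = I/(MR²) = 2/3.
Rolling without slipping gives ω = v/R, so the total kinetic energy is ½Mv² + ½Iω² = ½(1+k)Mv² = (5/6)Mv².
Setting this equal to Mgh gives the vertical rise h = (1+k)v₀²/(2g) = 1.667×7.42²/(2×9.81) = 4.677 m.
The distance along the slope is d = h/sinθ = 4.677/sin29.1° ≈ 9.62 m.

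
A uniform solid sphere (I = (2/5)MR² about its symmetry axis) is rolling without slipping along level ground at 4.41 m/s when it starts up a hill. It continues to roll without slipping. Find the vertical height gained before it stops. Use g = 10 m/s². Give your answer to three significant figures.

With I = (2/5)MR², the ratio k = I/(MR²) is 0.4.
Since it rolls without slipping, ω = v/R and KE = ½Mv² + ½Iω² = ½(1+k)Mv² = (7/10)Mv².
At the top the kinetic energy is zero, so (7/10)Mv₀² = Mgh.
Thus h = (1+k)v₀²/(2g) = 1.4 × 4.41² / (2 × 10) ≈ 1.36 m.

h ≈ 1.36 m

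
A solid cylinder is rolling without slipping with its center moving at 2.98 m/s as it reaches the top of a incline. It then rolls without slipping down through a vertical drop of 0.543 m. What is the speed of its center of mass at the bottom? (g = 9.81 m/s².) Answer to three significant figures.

With I = (1/2)MR², the ratio k = I/(MR²) is 0.5.
Rolling without slipping gives ω = v/R, so the total kinetic energy is ½Mv² + ½Iω² = ½(1+k)Mv² = (3/4)Mv².
Conserving energy between top and bottom: (3/4)Mv² = (3/4)Mv₀² + Mgh, hence v² = v₀² + 2gh/(1+k).
v = √(2.98² + 2×9.81×0.543/1.5) = √15.98 ≈ 4.00 m/s.

v ≈ 4.00 m/s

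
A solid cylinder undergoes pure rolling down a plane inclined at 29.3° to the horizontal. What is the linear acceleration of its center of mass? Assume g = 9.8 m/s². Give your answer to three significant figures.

The moment of inertia is (1/2)MR², giving k ≡ I/(MR²) = 0.5.
Translational: Mg sinθ − f = Ma. Rotational about the CM: fR = Iα = kMRa, so f = kMa.
Eliminating f: Mg sinθ = (1+k)Ma, so a = g sinθ/(1+k) = 9.8 × sin29.3° / 1.5 ≈ 3.20 m/s².

a ≈ 3.20 m/s²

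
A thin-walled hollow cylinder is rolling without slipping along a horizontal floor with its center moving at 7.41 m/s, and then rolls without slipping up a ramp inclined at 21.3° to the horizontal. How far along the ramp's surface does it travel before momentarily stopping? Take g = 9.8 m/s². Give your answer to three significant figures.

d ≈ 15.4 m

Here I = MR², so the shape factor k = I/(MR²) = 1.
Pure rolling means v = ωR; then KE = ½Mv² + ½I(v/R)² = ½(1+k)Mv² = Mv².
Setting this equal to Mgh gives the vertical rise h = (1+k)v₀²/(2g) = 2×7.41²/(2×9.8) = 5.603 m.
The distance along the slope is d = h/sinθ = 5.603/sin21.3° ≈ 15.4 m.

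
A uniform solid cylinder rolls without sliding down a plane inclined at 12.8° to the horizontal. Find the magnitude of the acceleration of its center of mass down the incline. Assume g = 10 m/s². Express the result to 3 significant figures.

The moment of inertia is (1/2)MR², giving k ≡ I/(MR²) = 0.5.
Newton's second law down the slope: Mg sinθ − f = Ma. The torque equation fR = Iα (with α = a/R) gives f = kMa.
Eliminating f: Mg sinθ = (1+k)Ma, so a = g sinθ/(1+k) = 10 × sin12.8° / 1.5 ≈ 1.48 m/s².

a ≈ 1.48 m/s²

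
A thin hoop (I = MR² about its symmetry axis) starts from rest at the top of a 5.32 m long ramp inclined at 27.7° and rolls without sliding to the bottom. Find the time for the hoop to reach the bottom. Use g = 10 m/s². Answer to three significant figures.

The moment of inertia is MR², giving k ≡ I/(MR²) = 1.
Along the incline Mg sinθ − f = Ma, and torque about the center fR = Iα = kMR²(a/R) gives f = kMa.
Hence a = g sinθ/(1+k) = 10×sin27.7°/2 = 2.324 m/s².
With constant a from rest, t = √(2L/a) = √(2·5.32/2.324) ≈ 2.14 s.

t ≈ 2.14 s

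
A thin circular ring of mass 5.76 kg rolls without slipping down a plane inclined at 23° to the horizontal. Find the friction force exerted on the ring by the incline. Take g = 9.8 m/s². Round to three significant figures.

f ≈ 11.0 N

With I = MR², the ratio k = I/(MR²) is 1.
Translational: Mg sinθ − f = Ma. Rotational about the CM: fR = Iα = kMRa, so f = kMa.
Combining, a = g sinθ/(1+k) and f = kMa = kMg sinθ/(1+k).
f = 1 × 5.76 × 9.8 × sin23° / 2 ≈ 11.0 N.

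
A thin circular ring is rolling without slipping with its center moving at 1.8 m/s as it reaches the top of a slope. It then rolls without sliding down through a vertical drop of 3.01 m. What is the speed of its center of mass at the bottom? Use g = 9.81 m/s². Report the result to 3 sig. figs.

v ≈ 5.72 m/s

Here I = MR², so the shape factor k = I/(MR²) = 1.
Since it rolls without slipping, ω = v/R and KE = ½Mv² + ½Iω² = ½(1+k)Mv² = Mv².
Conserving energy between top and bottom: Mv² = Mv₀² + Mgh, hence v² = v₀² + 2gh/(1+k).
v = √(1.8² + 2×9.81×3.01/2) = √32.77 ≈ 5.72 m/s.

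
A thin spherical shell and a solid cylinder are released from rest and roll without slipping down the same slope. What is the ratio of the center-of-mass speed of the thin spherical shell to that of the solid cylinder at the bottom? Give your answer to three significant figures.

Each satisfies Mgh = ½(1+k)Mv² with k = I/(MR²), so v ∝ 1/√(1+k).
For the thin spherical shell k = 2/3; for the solid cylinder k = 0.5.
v₁/v₂ = √((1+k₂)/(1+k₁)) = √(1.5/1.667) ≈ 0.949.

v_ratio ≈ 0.949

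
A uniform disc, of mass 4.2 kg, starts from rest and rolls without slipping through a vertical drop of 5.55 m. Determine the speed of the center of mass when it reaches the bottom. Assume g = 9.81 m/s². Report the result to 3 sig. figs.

Here I = (1/2)MR², so the shape factor k = I/(MR²) = 0.5.
Pure rolling means v = ωR; then KE = ½Mv² + ½I(v/R)² = ½(1+k)Mv² = (3/4)Mv².
Setting Mgh = (3/4)Mv² gives v = √(2gh/(1+k)) = √(2·9.81·5.55/1.5) ≈ 8.52 m/s.

v ≈ 8.52 m/s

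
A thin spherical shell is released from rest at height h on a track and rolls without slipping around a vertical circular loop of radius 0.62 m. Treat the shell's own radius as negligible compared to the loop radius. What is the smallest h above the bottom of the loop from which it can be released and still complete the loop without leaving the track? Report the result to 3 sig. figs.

h_min ≈ 1.76 m

The moment of inertia is (2/3)MR², giving k ≡ I/(MR²) = 2/3.
At the top of the loop, the minimum-contact condition is Mg = Mv_top²/r, so v_top² = gr.
With ω = v/R, the kinetic energy at speed v is ½(1+k)Mv² = (5/6)Mv².
Energy conservation from release (height h) to the top (height 2r): Mgh = Mg(2r) + (5/6)M·gr.
Thus h_min = 2r + (1+k)r/2 = r(2 + 1.667/2) = 0.62 × 2.833 ≈ 1.76 m.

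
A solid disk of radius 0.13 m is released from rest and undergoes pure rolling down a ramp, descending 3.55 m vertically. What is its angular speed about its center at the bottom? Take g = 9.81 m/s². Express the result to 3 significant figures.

With I = (1/2)MR², the ratio k = I/(MR²) is 0.5.
Since it rolls without slipping, ω = v/R and KE = ½Mv² + ½Iω² = ½(1+k)Mv² = (3/4)Mv².
Energy conservation Mgh = ½(1+k)Mv² gives v = √(2gh/(1+k)) = √(2 × 9.81 × 3.55 / 1.5) = 6.814 m/s.
Then ω = v/R = 6.814 / 0.13 ≈ 52.4 rad/s.

ω ≈ 52.4 rad/s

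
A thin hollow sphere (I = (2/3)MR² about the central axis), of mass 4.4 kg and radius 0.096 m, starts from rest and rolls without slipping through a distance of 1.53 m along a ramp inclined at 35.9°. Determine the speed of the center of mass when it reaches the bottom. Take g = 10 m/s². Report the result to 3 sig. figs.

The moment of inertia is (2/3)MR², giving k ≡ I/(MR²) = 2/3.
The rolling condition ω = v/R makes the rotational term ½I(v/R)² = ½kMv², so KE_total = ½(1+k)Mv² = (5/6)Mv².
The vertical drop is h = L sinθ = 1.53 × sin35.9° = 0.8971 m.
Energy conservation: Mgh = (5/6)Mv², so v = √(2gh/(1+k)) = √(2 × 10 × 0.8971 / 1.667) ≈ 3.28 m/s.

v ≈ 3.28 m/s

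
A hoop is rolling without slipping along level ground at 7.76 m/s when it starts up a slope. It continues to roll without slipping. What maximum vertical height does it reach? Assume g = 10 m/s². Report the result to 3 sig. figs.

With I = MR², the ratio k = I/(MR²) is 1.
Rolling without slipping gives ω = v/R, so the total kinetic energy is ½Mv² + ½Iω² = ½(1+k)Mv² = Mv².
All of this converts to potential energy at the highest point: Mv₀² = Mgh.
Thus h = (1+k)v₀²/(2g) = 2 × 7.76² / (2 × 10) ≈ 6.02 m.

h ≈ 6.02 m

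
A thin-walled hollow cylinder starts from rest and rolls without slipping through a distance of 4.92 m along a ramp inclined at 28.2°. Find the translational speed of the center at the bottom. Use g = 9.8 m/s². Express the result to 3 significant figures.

v ≈ 4.77 m/s

For this body I = MR², i.e. k = I/(MR²) = 1.
The rolling condition ω = v/R makes the rotational term ½I(v/R)² = ½kMv², so KE_total = ½(1+k)Mv² = Mv².
The vertical drop is h = L sinθ = 4.92 × sin28.2° = 2.325 m.
Setting Mgh = Mv² gives v = √(2gh/(1+k)) = √(2·9.8·2.325/2) ≈ 4.77 m/s.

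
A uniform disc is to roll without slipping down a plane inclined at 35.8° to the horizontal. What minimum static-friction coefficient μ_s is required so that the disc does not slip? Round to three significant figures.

μ_min ≈ 0.240

With I = (1/2)MR², the ratio k = I/(MR²) is 0.5.
Along the incline Mg sinθ − f = Ma, and torque about the center fR = Iα = kMR²(a/R) gives f = kMa.
These give a = g sinθ/(1+k) and the required friction f = kMg sinθ/(1+k).
The normal force is N = Mg cosθ, so μ_min = f/N = k tanθ/(1+k).
μ_min = 0.5 × tan35.8° / 1.5 ≈ 0.240.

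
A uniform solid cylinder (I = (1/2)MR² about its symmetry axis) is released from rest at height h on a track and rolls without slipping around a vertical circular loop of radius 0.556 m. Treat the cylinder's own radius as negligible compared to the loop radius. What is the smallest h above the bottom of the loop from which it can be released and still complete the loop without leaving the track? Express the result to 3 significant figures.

With I = (1/2)MR², the ratio k = I/(MR²) is 0.5.
At the top of the loop, the minimum-contact condition is Mg = Mv_top²/r, so v_top² = gr.
With ω = v/R, the kinetic energy at speed v is ½(1+k)Mv² = (3/4)Mv².
Energy conservation from release (height h) to the top (height 2r): Mgh = Mg(2r) + (3/4)M·gr.
Thus h_min = 2r + (1+k)r/2 = r(2 + 1.5/2) = 0.556 × 2.75 ≈ 1.53 m.

h_min ≈ 1.53 m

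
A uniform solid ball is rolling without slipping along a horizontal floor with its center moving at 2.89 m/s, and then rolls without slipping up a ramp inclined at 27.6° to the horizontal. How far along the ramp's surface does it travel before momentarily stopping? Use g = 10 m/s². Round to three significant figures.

The moment of inertia is (2/5)MR², giving k ≡ I/(MR²) = 0.4.
Pure rolling means v = ωR; then KE = ½Mv² + ½I(v/R)² = ½(1+k)Mv² = (7/10)Mv².
Setting this equal to Mgh gives the vertical rise h = (1+k)v₀²/(2g) = 1.4×2.89²/(2×10) = 0.5846 m.
Along the incline, d = h/sinθ = 0.5846/sin27.6° ≈ 1.26 m.

d ≈ 1.26 m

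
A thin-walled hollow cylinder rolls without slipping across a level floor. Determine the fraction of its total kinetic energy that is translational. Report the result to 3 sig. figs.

fraction ≈ 0.500

For this body I = MR², i.e. k = I/(MR²) = 1.
With ω = v/R, KE_trans = ½Mv² and KE_rot = ½Iω² = ½kMv², so KE_total = ½(1+k)Mv².
The translational fraction is therefore 1/(1+k) = 1/2 ≈ 0.500.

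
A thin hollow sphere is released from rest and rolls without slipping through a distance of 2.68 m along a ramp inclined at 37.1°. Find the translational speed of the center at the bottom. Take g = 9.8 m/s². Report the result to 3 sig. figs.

v ≈ 4.36 m/s

The moment of inertia is (2/3)MR², giving k ≡ I/(MR²) = 2/3.
The rolling condition ω = v/R makes the rotational term ½I(v/R)² = ½kMv², so KE_total = ½(1+k)Mv² = (5/6)Mv².
The vertical drop is h = L sinθ = 2.68 × sin37.1° = 1.617 m.
Energy conservation: Mgh = (5/6)Mv², so v = √(2gh/(1+k)) = √(2 × 9.8 × 1.617 / 1.667) ≈ 4.36 m/s.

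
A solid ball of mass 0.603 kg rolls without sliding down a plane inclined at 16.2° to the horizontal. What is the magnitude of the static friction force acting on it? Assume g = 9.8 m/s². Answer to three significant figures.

For this body I = (2/5)MR², i.e. k = I/(MR²) = 0.4.
Newton's second law down the slope: Mg sinθ − f = Ma. The torque equation fR = Iα (with α = a/R) gives f = kMa.
Combining, a = g sinθ/(1+k) and f = kMa = kMg sinθ/(1+k).
f = 0.4 × 0.603 × 9.8 × sin16.2° / 1.4 ≈ 0.471 N.

f ≈ 0.471 N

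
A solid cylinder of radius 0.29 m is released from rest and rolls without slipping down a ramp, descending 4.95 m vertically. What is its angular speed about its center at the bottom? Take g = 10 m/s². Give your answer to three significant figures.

ω ≈ 28.0 rad/s

For this body I = (1/2)MR², i.e. k = I/(MR²) = 0.5.
The rolling condition ω = v/R makes the rotational term ½I(v/R)² = ½kMv², so KE_total = ½(1+k)Mv² = (3/4)Mv².
Energy conservation Mgh = ½(1+k)Mv² gives v = √(2gh/(1+k)) = √(2 × 10 × 4.95 / 1.5) = 8.124 m/s.
The angular speed follows from ω = v/R = 8.124/0.29 ≈ 28.0 rad/s.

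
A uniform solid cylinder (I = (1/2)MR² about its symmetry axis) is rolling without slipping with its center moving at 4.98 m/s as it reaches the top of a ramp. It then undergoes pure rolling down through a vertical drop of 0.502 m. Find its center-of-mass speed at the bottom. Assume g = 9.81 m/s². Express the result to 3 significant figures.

With I = (1/2)MR², the ratio k = I/(MR²) is 0.5.
The rolling condition ω = v/R makes the rotational term ½I(v/R)² = ½kMv², so KE_total = ½(1+k)Mv² = (3/4)Mv².
Conserving energy between top and bottom: (3/4)Mv² = (3/4)Mv₀² + Mgh, hence v² = v₀² + 2gh/(1+k).
v = √(4.98² + 2×9.81×0.502/1.5) = √31.37 ≈ 5.60 m/s.

v ≈ 5.60 m/s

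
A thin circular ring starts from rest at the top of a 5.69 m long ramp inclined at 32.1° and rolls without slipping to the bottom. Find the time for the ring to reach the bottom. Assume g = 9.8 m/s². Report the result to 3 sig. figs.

The moment of inertia is MR², giving k ≡ I/(MR²) = 1.
Translational: Mg sinθ − f = Ma. Rotational about the CM: fR = Iα = kMRa, so f = kMa.
Hence a = g sinθ/(1+k) = 9.8×sin32.1°/2 = 2.604 m/s².
With constant a from rest, t = √(2L/a) = √(2·5.69/2.604) ≈ 2.09 s.

t ≈ 2.09 s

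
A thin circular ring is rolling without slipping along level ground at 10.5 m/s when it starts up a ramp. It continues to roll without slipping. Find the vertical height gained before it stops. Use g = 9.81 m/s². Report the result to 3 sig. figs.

h ≈ 11.2 m

With I = MR², the ratio k = I/(MR²) is 1.
Rolling without slipping gives ω = v/R, so the total kinetic energy is ½Mv² + ½Iω² = ½(1+k)Mv² = Mv².
All of this converts to potential energy at the highest point: Mv₀² = Mgh.
Thus h = (1+k)v₀²/(2g) = 2 × 10.5² / (2 × 9.81) ≈ 11.2 m.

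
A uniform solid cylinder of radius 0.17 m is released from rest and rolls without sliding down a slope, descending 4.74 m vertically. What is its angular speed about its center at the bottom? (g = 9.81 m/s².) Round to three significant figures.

The moment of inertia is (1/2)MR², giving k ≡ I/(MR²) = 0.5.
The rolling condition ω = v/R makes the rotational term ½I(v/R)² = ½kMv², so KE_total = ½(1+k)Mv² = (3/4)Mv².
Energy conservation Mgh = ½(1+k)Mv² gives v = √(2gh/(1+k)) = √(2 × 9.81 × 4.74 / 1.5) = 7.874 m/s.
The angular speed follows from ω = v/R = 7.874/0.17 ≈ 46.3 rad/s.

ω ≈ 46.3 rad/s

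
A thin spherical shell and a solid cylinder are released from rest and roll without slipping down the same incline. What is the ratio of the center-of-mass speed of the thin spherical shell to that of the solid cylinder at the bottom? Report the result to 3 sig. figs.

Each satisfies Mgh = ½(1+k)Mv² with k = I/(MR²), so v ∝ 1/√(1+k).
For the thin spherical shell k = 2/3; for the solid cylinder k = 0.5.
v₁/v₂ = √((1+k₂)/(1+k₁)) = √(1.5/1.667) ≈ 0.949.

v_ratio ≈ 0.949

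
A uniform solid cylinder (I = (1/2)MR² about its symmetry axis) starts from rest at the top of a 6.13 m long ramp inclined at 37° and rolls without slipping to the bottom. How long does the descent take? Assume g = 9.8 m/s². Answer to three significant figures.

t ≈ 1.77 s

The moment of inertia is (1/2)MR², giving k ≡ I/(MR²) = 0.5.
Newton's second law down the slope: Mg sinθ − f = Ma. The torque equation fR = Iα (with α = a/R) gives f = kMa.
Hence a = g sinθ/(1+k) = 9.8×sin37°/1.5 = 3.932 m/s².
With constant a from rest, t = √(2L/a) = √(2·6.13/3.932) ≈ 1.77 s.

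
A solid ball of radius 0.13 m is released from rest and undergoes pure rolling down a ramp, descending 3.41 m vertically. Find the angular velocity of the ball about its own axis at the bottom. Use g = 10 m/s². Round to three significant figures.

ω ≈ 53.7 rad/s

With I = (2/5)MR², the ratio k = I/(MR²) is 0.4.
Pure rolling means v = ωR; then KE = ½Mv² + ½I(v/R)² = ½(1+k)Mv² = (7/10)Mv².
Energy conservation Mgh = ½(1+k)Mv² gives v = √(2gh/(1+k)) = √(2 × 10 × 3.41 / 1.4) = 6.98 m/s.
Then ω = v/R = 6.98 / 0.13 ≈ 53.7 rad/s.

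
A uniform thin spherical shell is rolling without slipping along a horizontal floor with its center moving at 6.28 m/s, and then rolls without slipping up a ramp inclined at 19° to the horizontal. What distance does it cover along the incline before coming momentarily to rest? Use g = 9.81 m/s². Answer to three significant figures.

d ≈ 10.3 m

With I = (2/3)MR², the ratio k = I/(MR²) is 2/3.
Since it rolls without slipping, ω = v/R and KE = ½Mv² + ½Iω² = ½(1+k)Mv² = (5/6)Mv².
Setting this equal to Mgh gives the vertical rise h = (1+k)v₀²/(2g) = 1.667×6.28²/(2×9.81) = 3.35 m.
The distance along the slope is d = h/sinθ = 3.35/sin19° ≈ 10.3 m.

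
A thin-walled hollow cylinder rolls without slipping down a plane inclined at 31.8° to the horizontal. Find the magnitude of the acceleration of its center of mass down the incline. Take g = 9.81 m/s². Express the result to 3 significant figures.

Here I = MR², so the shape factor k = I/(MR²) = 1.
Along the incline Mg sinθ − f = Ma, and torque about the center fR = Iα = kMR²(a/R) gives f = kMa.
Eliminating f: Mg sinθ = (1+k)Ma, so a = g sinθ/(1+k) = 9.81 × sin31.8° / 2 ≈ 2.58 m/s².

a ≈ 2.58 m/s²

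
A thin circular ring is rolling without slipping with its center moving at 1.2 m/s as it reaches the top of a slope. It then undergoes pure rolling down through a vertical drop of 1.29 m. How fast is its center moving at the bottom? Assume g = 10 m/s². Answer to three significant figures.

With I = MR², the ratio k = I/(MR²) is 1.
Pure rolling means v = ωR; then KE = ½Mv² + ½I(v/R)² = ½(1+k)Mv² = Mv².
Energy conservation: Mv₀² + Mgh = Mv², so v² = v₀² + 2gh/(1+k).
v = √(1.2² + 2×10×1.29/2) = √14.34 ≈ 3.79 m/s.

v ≈ 3.79 m/s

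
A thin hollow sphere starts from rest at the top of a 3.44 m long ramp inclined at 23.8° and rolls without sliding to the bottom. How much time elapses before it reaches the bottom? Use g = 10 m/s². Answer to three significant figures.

t ≈ 1.69 s

With I = (2/3)MR², the ratio k = I/(MR²) is 2/3.
Translational: Mg sinθ − f = Ma. Rotational about the CM: fR = Iα = kMRa, so f = kMa.
Hence a = g sinθ/(1+k) = 10×sin23.8°/1.667 = 2.421 m/s².
Starting from rest, L = ½at², so t = √(2L/a) = √(2×3.44/2.421) ≈ 1.69 s.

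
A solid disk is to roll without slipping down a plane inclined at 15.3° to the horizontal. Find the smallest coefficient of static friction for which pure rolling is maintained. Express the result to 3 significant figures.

μ_min ≈ 0.0912

The moment of inertia is (1/2)MR², giving k ≡ I/(MR²) = 0.5.
Newton's second law down the slope: Mg sinθ − f = Ma. The torque equation fR = Iα (with α = a/R) gives f = kMa.
These give a = g sinθ/(1+k) and the required friction f = kMg sinθ/(1+k).
The normal force is N = Mg cosθ, so μ_min = f/N = k tanθ/(1+k).
μ_min = 0.5 × tan15.3° / 1.5 ≈ 0.0912.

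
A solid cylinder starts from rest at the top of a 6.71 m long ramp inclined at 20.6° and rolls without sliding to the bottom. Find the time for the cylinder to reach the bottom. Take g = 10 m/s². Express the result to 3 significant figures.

For this body I = (1/2)MR², i.e. k = I/(MR²) = 0.5.
Newton's second law down the slope: Mg sinθ − f = Ma. The torque equation fR = Iα (with α = a/R) gives f = kMa.
Hence a = g sinθ/(1+k) = 10×sin20.6°/1.5 = 2.346 m/s².
Starting from rest, L = ½at², so t = √(2L/a) = √(2×6.71/2.346) ≈ 2.39 s.

t ≈ 2.39 s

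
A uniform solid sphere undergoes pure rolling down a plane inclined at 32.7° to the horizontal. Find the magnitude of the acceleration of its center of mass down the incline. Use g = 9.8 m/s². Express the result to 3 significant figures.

a ≈ 3.78 m/s²

Here I = (2/5)MR², so the shape factor k = I/(MR²) = 0.4.
Newton's second law down the slope: Mg sinθ − f = Ma. The torque equation fR = Iα (with α = a/R) gives f = kMa.
Eliminating f: Mg sinθ = (1+k)Ma, so a = g sinθ/(1+k) = 9.8 × sin32.7° / 1.4 ≈ 3.78 m/s².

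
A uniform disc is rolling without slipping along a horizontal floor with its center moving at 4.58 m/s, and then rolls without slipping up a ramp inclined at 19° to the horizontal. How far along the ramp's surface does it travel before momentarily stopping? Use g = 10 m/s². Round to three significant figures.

Here I = (1/2)MR², so the shape factor k = I/(MR²) = 0.5.
The rolling condition ω = v/R makes the rotational term ½I(v/R)² = ½kMv², so KE_total = ½(1+k)Mv² = (3/4)Mv².
Setting this equal to Mgh gives the vertical rise h = (1+k)v₀²/(2g) = 1.5×4.58²/(2×10) = 1.573 m.
The distance along the slope is d = h/sinθ = 1.573/sin19° ≈ 4.83 m.

d ≈ 4.83 m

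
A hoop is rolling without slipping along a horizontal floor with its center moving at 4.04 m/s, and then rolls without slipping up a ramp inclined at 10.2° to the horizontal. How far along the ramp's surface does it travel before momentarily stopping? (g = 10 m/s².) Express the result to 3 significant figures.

With I = MR², the ratio k = I/(MR²) is 1.
Pure rolling means v = ωR; then KE = ½Mv² + ½I(v/R)² = ½(1+k)Mv² = Mv².
Setting this equal to Mgh gives the vertical rise h = (1+k)v₀²/(2g) = 2×4.04²/(2×10) = 1.632 m.
Along the incline, d = h/sinθ = 1.632/sin10.2° ≈ 9.22 m.

d ≈ 9.22 m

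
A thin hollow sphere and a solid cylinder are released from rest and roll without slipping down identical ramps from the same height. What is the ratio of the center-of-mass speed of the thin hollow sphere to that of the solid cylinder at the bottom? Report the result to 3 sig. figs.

Each satisfies Mgh = ½(1+k)Mv² with k = I/(MR²), so v ∝ 1/√(1+k).
For the thin hollow sphere k = 2/3; for the solid cylinder k = 0.5.
v₁/v₂ = √((1+k₂)/(1+k₁)) = √(1.5/1.667) ≈ 0.949.

v_ratio ≈ 0.949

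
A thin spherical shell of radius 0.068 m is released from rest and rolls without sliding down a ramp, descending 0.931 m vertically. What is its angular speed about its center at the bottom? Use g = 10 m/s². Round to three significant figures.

For this body I = (2/3)MR², i.e. k = I/(MR²) = 2/3.
The rolling condition ω = v/R makes the rotational term ½I(v/R)² = ½kMv², so KE_total = ½(1+k)Mv² = (5/6)Mv².
Energy conservation Mgh = ½(1+k)Mv² gives v = √(2gh/(1+k)) = √(2 × 10 × 0.931 / 1.667) = 3.342 m/s.
The angular speed follows from ω = v/R = 3.342/0.068 ≈ 49.2 rad/s.

ω ≈ 49.2 rad/s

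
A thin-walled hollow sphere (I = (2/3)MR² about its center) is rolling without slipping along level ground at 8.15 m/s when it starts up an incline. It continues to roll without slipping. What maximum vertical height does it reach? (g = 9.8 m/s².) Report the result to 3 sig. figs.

h ≈ 5.65 m

For this body I = (2/3)MR², i.e. k = I/(MR²) = 2/3.
The rolling condition ω = v/R makes the rotational term ½I(v/R)² = ½kMv², so KE_total = ½(1+k)Mv² = (5/6)Mv².
At the top the kinetic energy is zero, so (5/6)Mv₀² = Mgh.
Thus h = (1+k)v₀²/(2g) = 1.667 × 8.15² / (2 × 9.8) ≈ 5.65 m.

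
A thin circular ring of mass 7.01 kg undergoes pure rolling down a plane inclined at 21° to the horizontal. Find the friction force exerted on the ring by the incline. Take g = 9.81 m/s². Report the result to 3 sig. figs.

The moment of inertia is MR², giving k ≡ I/(MR²) = 1.
Newton's second law down the slope: Mg sinθ − f = Ma. The torque equation fR = Iα (with α = a/R) gives f = kMa.
Combining, a = g sinθ/(1+k) and f = kMa = kMg sinθ/(1+k).
f = 1 × 7.01 × 9.81 × sin21° / 2 ≈ 12.3 N.

f ≈ 12.3 N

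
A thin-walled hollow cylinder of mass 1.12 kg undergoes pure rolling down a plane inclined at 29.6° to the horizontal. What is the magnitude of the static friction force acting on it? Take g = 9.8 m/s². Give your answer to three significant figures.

f ≈ 2.71 N

The moment of inertia is MR², giving k ≡ I/(MR²) = 1.
Translational: Mg sinθ − f = Ma. Rotational about the CM: fR = Iα = kMRa, so f = kMa.
Combining, a = g sinθ/(1+k) and f = kMa = kMg sinθ/(1+k).
f = 1 × 1.12 × 9.8 × sin29.6° / 2 ≈ 2.71 N.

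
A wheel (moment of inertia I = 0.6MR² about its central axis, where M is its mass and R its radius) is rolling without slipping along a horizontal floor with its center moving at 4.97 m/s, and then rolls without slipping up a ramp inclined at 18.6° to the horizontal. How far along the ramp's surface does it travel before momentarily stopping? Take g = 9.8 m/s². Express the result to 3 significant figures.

d ≈ 6.32 m

Here I = 0.6MR², so the shape factor k = I/(MR²) = 0.6.
Rolling without slipping gives ω = v/R, so the total kinetic energy is ½Mv² + ½Iω² = ½(1+k)Mv² = (4/5)Mv².
Setting this equal to Mgh gives the vertical rise h = (1+k)v₀²/(2g) = 1.6×4.97²/(2×9.8) = 2.016 m.
Along the incline, d = h/sinθ = 2.016/sin18.6° ≈ 6.32 m.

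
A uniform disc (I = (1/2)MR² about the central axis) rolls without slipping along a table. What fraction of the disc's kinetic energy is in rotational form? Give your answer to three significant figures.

fraction ≈ 0.333

For this body I = (1/2)MR², i.e. k = I/(MR²) = 0.5.
Since ω = v/R, the translational part is ½Mv² and the rotational part is ½I(v/R)² = ½kMv²; the total is ½(1+k)Mv².
The rotational fraction is therefore k/(1+k) = 0.5/1.5 ≈ 0.333.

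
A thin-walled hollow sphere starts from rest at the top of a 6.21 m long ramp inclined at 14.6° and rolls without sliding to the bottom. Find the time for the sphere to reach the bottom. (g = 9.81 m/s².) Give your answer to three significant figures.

With I = (2/3)MR², the ratio k = I/(MR²) is 2/3.
Along the incline Mg sinθ − f = Ma, and torque about the center fR = Iα = kMR²(a/R) gives f = kMa.
Hence a = g sinθ/(1+k) = 9.81×sin14.6°/1.667 = 1.484 m/s².
Starting from rest, L = ½at², so t = √(2L/a) = √(2×6.21/1.484) ≈ 2.89 s.

t ≈ 2.89 s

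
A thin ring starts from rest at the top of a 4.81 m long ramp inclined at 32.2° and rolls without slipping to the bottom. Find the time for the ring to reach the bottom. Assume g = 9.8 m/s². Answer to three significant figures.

t ≈ 1.92 s

With I = MR², the ratio k = I/(MR²) is 1.
Along the incline Mg sinθ − f = Ma, and torque about the center fR = Iα = kMR²(a/R) gives f = kMa.
Hence a = g sinθ/(1+k) = 9.8×sin32.2°/2 = 2.611 m/s².
Starting from rest, L = ½at², so t = √(2L/a) = √(2×4.81/2.611) ≈ 1.92 s.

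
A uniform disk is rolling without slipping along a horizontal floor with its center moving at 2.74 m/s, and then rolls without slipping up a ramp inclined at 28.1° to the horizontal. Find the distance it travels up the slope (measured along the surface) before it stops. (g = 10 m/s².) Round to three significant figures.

d ≈ 1.20 m

The moment of inertia is (1/2)MR², giving k ≡ I/(MR²) = 0.5.
Rolling without slipping gives ω = v/R, so the total kinetic energy is ½Mv² + ½Iω² = ½(1+k)Mv² = (3/4)Mv².
Setting this equal to Mgh gives the vertical rise h = (1+k)v₀²/(2g) = 1.5×2.74²/(2×10) = 0.5631 m.
The distance along the slope is d = h/sinθ = 0.5631/sin28.1° ≈ 1.20 m.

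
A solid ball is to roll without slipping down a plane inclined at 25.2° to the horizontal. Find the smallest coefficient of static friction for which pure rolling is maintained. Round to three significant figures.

For this body I = (2/5)MR², i.e. k = I/(MR²) = 0.4.
Along the incline Mg sinθ − f = Ma, and torque about the center fR = Iα = kMR²(a/R) gives f = kMa.
These give a = g sinθ/(1+k) and the required friction f = kMg sinθ/(1+k).
With N = Mg cosθ, the no-slip condition f ≤ μN gives μ_min = f/N = k tanθ/(1+k).
μ_min = 0.4 × tan25.2° / 1.4 ≈ 0.134.

μ_min ≈ 0.134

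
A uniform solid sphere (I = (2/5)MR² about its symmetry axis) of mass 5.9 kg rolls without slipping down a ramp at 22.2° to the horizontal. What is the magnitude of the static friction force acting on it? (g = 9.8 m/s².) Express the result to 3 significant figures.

With I = (2/5)MR², the ratio k = I/(MR²) is 0.4.
Translational: Mg sinθ − f = Ma. Rotational about the CM: fR = Iα = kMRa, so f = kMa.
Combining, a = g sinθ/(1+k) and f = kMa = kMg sinθ/(1+k).
f = 0.4 × 5.9 × 9.8 × sin22.2° / 1.4 ≈ 6.24 N.

f ≈ 6.24 N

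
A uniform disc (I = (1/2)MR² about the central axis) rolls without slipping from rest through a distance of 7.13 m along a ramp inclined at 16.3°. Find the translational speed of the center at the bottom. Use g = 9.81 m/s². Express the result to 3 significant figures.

v ≈ 5.12 m/s

Here I = (1/2)MR², so the shape factor k = I/(MR²) = 0.5.
Rolling without slipping gives ω = v/R, so the total kinetic energy is ½Mv² + ½Iω² = ½(1+k)Mv² = (3/4)Mv².
The vertical drop is h = L sinθ = 7.13 × sin16.3° = 2.001 m.
Energy conservation: Mgh = (3/4)Mv², so v = √(2gh/(1+k)) = √(2 × 9.81 × 2.001 / 1.5) ≈ 5.12 m/s.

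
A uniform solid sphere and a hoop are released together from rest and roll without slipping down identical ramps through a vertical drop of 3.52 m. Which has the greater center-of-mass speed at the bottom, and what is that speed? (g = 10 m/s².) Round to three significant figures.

For rolling without slipping, Mgh = ½(1+k)Mv² where k = I/(MR²), so v = √(2gh/(1+k)).
Uniform solid sphere: k = 0.4, giving v = √(2×10×3.52/1.4) = 7.091 m/s.
Hoop: k = 1, giving v = √(2×10×3.52/2) = 5.933 m/s.
The smaller k wins: the uniform solid sphere, at ≈ 7.09 m/s.

the uniform solid sphere, at v ≈ 7.09 m/s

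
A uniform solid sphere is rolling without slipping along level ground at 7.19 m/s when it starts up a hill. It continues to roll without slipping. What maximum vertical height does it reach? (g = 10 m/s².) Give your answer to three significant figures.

Here I = (2/5)MR², so the shape factor k = I/(MR²) = 0.4.
Rolling without slipping gives ω = v/R, so the total kinetic energy is ½Mv² + ½Iω² = ½(1+k)Mv² = (7/10)Mv².
At the top the kinetic energy is zero, so (7/10)Mv₀² = Mgh.
Thus h = (1+k)v₀²/(2g) = 1.4 × 7.19² / (2 × 10) ≈ 3.62 m.

h ≈ 3.62 m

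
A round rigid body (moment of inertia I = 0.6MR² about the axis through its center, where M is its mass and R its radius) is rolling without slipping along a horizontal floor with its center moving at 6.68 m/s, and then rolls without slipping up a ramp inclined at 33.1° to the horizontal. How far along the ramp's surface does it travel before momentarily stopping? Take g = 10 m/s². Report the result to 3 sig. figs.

With I = 0.6MR², the ratio k = I/(MR²) is 0.6.
Rolling without slipping gives ω = v/R, so the total kinetic energy is ½Mv² + ½Iω² = ½(1+k)Mv² = (4/5)Mv².
Setting this equal to Mgh gives the vertical rise h = (1+k)v₀²/(2g) = 1.6×6.68²/(2×10) = 3.57 m.
The distance along the slope is d = h/sinθ = 3.57/sin33.1° ≈ 6.54 m.

d ≈ 6.54 m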